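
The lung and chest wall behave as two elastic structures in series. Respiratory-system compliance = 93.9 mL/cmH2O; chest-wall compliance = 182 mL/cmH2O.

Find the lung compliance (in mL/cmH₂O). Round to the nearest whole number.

1/CL = 1/Crs − 1/Ccw.
1/CL = 1/93.9 − 1/182 = 0.005155.
CL = 193.99 mL/cmH2O.

194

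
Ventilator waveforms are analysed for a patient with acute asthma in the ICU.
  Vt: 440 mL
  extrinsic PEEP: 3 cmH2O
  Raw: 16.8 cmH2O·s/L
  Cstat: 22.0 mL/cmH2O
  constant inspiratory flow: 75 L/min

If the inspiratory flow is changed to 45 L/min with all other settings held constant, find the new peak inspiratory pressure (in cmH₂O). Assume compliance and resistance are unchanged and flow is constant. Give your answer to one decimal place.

Flow: 75 L/min ÷ 60 = 1.25 L/s.
New flow: 45 L/min ÷ 60 = 0.75 L/s.
PIP = Vt/C + R·V̇ + PEEP (constant-flow equation of motion).
Only the resistive term changes: ΔPIP = R × ΔV̇ = 16.8 × (0.75 − 1.25) = 16.8 × -0.5 = -8.4 cmH2O.
Original PIP = 440/22.0 + 16.8×1.25 + 3 = 44.0 cmH2O; new PIP = 44.0 + (-8.4) = 35.6 cmH2O.

35.6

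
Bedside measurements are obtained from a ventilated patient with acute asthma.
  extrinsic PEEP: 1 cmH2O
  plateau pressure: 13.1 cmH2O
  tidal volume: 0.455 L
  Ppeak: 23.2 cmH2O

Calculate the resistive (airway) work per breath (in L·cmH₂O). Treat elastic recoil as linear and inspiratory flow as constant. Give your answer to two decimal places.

With constant inspiratory flow the resistive pressure is constant at PIP − Pplat = 23.2 − 13.1 = 10.1 cmH2O, so resistive work = 10.1 × 0.455 = 4.596 L·cmH2O.

4.60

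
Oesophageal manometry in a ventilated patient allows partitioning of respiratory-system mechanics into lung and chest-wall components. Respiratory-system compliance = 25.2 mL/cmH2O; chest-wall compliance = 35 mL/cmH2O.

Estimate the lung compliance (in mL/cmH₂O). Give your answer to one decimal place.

90.0

1/CL = 1/Crs − 1/Ccw.
1/CL = 1/25.2 − 1/35 = 0.01111.
CL = 90.009 mL/cmH2O.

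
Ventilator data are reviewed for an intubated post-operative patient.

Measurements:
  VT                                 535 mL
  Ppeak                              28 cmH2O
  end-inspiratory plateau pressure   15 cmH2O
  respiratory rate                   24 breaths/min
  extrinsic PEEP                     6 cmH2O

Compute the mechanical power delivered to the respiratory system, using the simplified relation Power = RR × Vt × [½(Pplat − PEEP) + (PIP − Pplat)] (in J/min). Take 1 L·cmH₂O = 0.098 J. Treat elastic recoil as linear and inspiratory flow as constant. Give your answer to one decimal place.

Per-breath work = Vt × [½(Pplat−PEEP) + (PIP−Pplat)] = 0.535 × [0.5×9.0 + 13.0] = 0.535 × 17.5 = 9.363 L·cmH2O.
Power = 24 × 9.363 = 224.71 L·cmH2O/min.
× 0.098 J/(L·cmH2O) → 22.022 J/min.

22.0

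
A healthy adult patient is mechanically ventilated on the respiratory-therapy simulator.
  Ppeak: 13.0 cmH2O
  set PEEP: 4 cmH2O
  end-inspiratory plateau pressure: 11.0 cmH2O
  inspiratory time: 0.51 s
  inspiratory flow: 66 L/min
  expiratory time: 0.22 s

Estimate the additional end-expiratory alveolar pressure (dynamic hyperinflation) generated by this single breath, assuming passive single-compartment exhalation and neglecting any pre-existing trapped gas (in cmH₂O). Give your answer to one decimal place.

1.5

Flow: 66 L/min ÷ 60 = 1.1 L/s.
Vt = flow × Ti = 1.1 L/s × 0.51 s × 1000 mL/L = 561.0 mL.
R = (PIP − Pplat)/V̇ = (13.0 − 11.0) / 1.1 = 2.0/1.1 = 1.818 cmH2O·s/L.
C = Vt/(Pplat − PEEP) = 561.0 / (11.0 − 4) = 561.0/7.0 = 80.143 mL/cmH2O.
τ = R × C = 1.818 × 0.08014 L/cmH2O = 0.1457 s.
Fraction remaining = e^(−Te/τ) = e^(−0.22/0.1457) = 0.2209; trapped volume = 561.0 × 0.2209 = 123.92 mL.
Additional alveolar pressure from trapping ≈ V_trapped / C = 123.92 / 80.143 = 1.546 cmH2O.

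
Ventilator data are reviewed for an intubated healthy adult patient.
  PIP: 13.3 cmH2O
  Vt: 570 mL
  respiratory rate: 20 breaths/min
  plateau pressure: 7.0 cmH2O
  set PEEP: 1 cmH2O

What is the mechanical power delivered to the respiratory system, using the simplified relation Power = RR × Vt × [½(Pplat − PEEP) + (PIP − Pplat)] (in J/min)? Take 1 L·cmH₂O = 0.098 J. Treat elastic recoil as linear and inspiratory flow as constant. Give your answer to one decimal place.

10.4

Per-breath work = Vt × [½(Pplat−PEEP) + (PIP−Pplat)] = 0.570 × [0.5×6.0 + 6.3] = 0.570 × 9.3 = 5.301 L·cmH2O.
Power = 20 × 5.301 = 106.02 L·cmH2O/min.
× 0.098 J/(L·cmH2O) → 10.39 J/min.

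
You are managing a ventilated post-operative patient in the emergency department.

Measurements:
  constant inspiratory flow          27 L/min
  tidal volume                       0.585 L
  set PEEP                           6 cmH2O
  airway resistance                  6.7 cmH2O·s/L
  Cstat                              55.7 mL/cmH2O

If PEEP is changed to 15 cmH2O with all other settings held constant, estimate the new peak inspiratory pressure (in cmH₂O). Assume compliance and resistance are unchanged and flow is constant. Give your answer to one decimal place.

28.5

Flow: 27 L/min ÷ 60 = 0.45 L/s.
PIP = Vt/C + R·V̇ + PEEP (constant-flow equation of motion).
Only the baseline term changes: ΔPIP = ΔPEEP = 15 − 6 = 9.0 cmH2O.
Original PIP = 585/55.7 + 6.7×0.45 + 6 = 19.518 cmH2O; new PIP = 19.518 + (9.0) = 28.518 cmH2O.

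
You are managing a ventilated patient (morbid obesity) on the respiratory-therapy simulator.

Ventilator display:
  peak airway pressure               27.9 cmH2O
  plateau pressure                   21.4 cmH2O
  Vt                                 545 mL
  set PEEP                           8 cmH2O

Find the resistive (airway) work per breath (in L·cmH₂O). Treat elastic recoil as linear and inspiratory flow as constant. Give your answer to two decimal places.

3.54

With constant inspiratory flow the resistive pressure is constant at PIP − Pplat = 27.9 − 21.4 = 6.5 cmH2O, so resistive work = 6.5 × 0.545 = 3.543 L·cmH2O.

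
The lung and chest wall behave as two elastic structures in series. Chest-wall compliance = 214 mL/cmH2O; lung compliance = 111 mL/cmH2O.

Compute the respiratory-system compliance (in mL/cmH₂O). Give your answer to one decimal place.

Lung and chest wall are elastances in series: 1/Crs = 1/CL + 1/Ccw.
1/Crs = 1/111 + 1/214 = 0.01368.
Crs = 73.099 mL/cmH2O.

73.1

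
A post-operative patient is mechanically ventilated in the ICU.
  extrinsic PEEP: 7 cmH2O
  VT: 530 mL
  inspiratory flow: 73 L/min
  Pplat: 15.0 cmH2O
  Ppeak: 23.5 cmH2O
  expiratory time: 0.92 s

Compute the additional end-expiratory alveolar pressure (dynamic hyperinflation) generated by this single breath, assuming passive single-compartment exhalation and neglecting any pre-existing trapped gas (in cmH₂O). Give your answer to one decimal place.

Flow: 73 L/min ÷ 60 = 1.2167 L/s.
R = (PIP − Pplat)/V̇ = (23.5 − 15.0) / 1.2167 = 8.5/1.2167 = 6.986 cmH2O·s/L.
C = Vt/(Pplat − PEEP) = 530.0 / (15.0 − 7) = 530.0/8.0 = 66.25 mL/cmH2O.
τ = R × C = 6.986 × 0.06625 L/cmH2O = 0.4628 s.
Fraction remaining = e^(−Te/τ) = e^(−0.92/0.4628) = 0.137; trapped volume = 530.0 × 0.137 = 72.61 mL.
Additional alveolar pressure from trapping ≈ V_trapped / C = 72.61 / 66.25 = 1.096 cmH2O.

1.1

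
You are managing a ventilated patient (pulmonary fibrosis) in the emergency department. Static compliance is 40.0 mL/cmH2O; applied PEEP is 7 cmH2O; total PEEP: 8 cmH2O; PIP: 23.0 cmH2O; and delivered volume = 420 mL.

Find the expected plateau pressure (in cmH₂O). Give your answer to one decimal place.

End-expiratory occlusion gives total PEEP = 8 cmH2O (intrinsic PEEP = 8 − 7 = 1). Use total PEEP for the elastic gradient.
Pplat = PEEPtotal + Vt / Cstat = 8 + 420 / 40.0 = 8 + 10.5 = 18.5 cmH2O.

18.5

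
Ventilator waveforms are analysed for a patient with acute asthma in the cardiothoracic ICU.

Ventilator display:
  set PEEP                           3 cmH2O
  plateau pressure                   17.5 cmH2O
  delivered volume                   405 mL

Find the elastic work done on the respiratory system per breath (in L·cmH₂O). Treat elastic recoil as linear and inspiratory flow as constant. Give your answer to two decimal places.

Elastic work ≈ ½ × (Pplat − PEEP) × Vt = 0.5 × (17.5 − 3) × 0.405 L = 0.5 × 14.5 × 0.405 = 2.936 L·cmH2O.

2.94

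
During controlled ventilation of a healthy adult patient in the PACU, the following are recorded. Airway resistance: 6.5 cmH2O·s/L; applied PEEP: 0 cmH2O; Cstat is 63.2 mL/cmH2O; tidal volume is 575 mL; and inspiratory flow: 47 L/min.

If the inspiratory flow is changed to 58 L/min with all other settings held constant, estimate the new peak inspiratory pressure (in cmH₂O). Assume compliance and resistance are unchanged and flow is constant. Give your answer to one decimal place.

Flow: 47 L/min ÷ 60 = 0.7833 L/s.
New flow: 58 L/min ÷ 60 = 0.9667 L/s.
PIP = Vt/C + R·V̇ + PEEP (constant-flow equation of motion).
Only the resistive term changes: ΔPIP = R × ΔV̇ = 6.5 × (0.9667 − 0.7833) = 6.5 × 0.1834 = 1.192 cmH2O.
Original PIP = 575/63.2 + 6.5×0.7833 + 0 = 14.19 cmH2O; new PIP = 14.19 + (1.192) = 15.382 cmH2O.

15.4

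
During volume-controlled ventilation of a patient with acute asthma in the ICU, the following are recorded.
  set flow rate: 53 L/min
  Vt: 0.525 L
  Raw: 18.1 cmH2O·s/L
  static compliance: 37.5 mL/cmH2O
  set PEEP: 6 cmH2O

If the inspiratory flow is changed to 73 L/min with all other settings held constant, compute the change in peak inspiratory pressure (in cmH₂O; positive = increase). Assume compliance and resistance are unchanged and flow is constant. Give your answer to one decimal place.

Flow: 53 L/min ÷ 60 = 0.8833 L/s.
New flow: 73 L/min ÷ 60 = 1.2167 L/s.
PIP = Vt/C + R·V̇ + PEEP (constant-flow equation of motion).
Only the resistive term changes: ΔPIP = R × ΔV̇ = 18.1 × (1.2167 − 0.8833) = 18.1 × 0.3334 = 6.035 cmH2O.

6.0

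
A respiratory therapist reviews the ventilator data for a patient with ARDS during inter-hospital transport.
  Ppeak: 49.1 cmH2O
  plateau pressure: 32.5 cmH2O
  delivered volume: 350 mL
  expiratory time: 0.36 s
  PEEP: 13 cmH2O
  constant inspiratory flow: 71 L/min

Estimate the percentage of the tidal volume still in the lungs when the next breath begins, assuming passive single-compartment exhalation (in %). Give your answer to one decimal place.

Flow: 71 L/min ÷ 60 = 1.1833 L/s.
R = (PIP − Pplat)/V̇ = (49.1 − 32.5) / 1.1833 = 16.6/1.1833 = 14.029 cmH2O·s/L.
C = Vt/(Pplat − PEEP) = 350.0 / (32.5 − 13) = 350.0/19.5 = 17.949 mL/cmH2O.
τ = R × C = 14.029 × 0.01795 L/cmH2O = 0.2518 s.
Fraction remaining at end-expiration = e^(−Te/τ) = e^(−0.36/0.2518) = 0.2394 → 23.94%.

23.9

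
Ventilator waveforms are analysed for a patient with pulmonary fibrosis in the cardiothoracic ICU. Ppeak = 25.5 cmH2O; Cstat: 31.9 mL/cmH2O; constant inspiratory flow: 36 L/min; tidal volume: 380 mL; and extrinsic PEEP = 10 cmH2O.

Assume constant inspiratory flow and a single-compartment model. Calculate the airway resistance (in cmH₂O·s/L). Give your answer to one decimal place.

Flow: 36 L/min ÷ 60 = 0.6 L/s.
Equation of motion (constant flow): PIP = Vt/C + R·V̇ + PEEP.
R·V̇ = PIP − Vt/C − PEEP = 25.5 − 380/31.9 − 10 = 25.5 − 11.912 − 10 = 3.588 cmH2O.
R = 3.588 / 0.6 = 5.98 cmH2O·s/L.

6.0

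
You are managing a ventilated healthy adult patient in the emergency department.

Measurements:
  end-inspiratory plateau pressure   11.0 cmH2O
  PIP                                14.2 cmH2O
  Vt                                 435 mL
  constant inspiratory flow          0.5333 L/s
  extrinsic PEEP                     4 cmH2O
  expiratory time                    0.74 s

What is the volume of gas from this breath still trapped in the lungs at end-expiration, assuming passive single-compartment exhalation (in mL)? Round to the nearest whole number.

60

R = (PIP − Pplat)/V̇ = (14.2 − 11.0) / 0.5333 = 3.2/0.5333 = 6.0 cmH2O·s/L.
C = Vt/(Pplat − PEEP) = 435.0 / (11.0 − 4) = 435.0/7.0 = 62.143 mL/cmH2O.
τ = R × C = 6.0 × 0.06214 L/cmH2O = 0.3728 s.
Fraction remaining = e^(−Te/τ) = e^(−0.74/0.3728) = 0.1374.
Trapped volume = 435.0 × 0.1374 = 59.769 mL.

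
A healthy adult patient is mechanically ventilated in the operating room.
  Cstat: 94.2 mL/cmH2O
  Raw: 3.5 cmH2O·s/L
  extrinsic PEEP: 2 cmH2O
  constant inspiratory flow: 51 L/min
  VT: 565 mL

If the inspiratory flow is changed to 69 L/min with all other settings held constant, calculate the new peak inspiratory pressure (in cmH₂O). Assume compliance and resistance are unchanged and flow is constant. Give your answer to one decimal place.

Flow: 51 L/min ÷ 60 = 0.85 L/s.
New flow: 69 L/min ÷ 60 = 1.15 L/s.
PIP = Vt/C + R·V̇ + PEEP (constant-flow equation of motion).
Only the resistive term changes: ΔPIP = R × ΔV̇ = 3.5 × (1.15 − 0.85) = 3.5 × 0.3 = 1.05 cmH2O.
Original PIP = 565/94.2 + 3.5×0.85 + 2 = 10.973 cmH2O; new PIP = 10.973 + (1.05) = 12.023 cmH2O.

12.0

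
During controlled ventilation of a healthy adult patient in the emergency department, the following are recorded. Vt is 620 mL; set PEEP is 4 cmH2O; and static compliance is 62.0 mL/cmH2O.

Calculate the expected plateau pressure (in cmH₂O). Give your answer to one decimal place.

14.0

Pplat = PEEP + Vt / Cstat = 4 + 620 / 62.0 = 4 + 10.0 = 14.0 cmH2O.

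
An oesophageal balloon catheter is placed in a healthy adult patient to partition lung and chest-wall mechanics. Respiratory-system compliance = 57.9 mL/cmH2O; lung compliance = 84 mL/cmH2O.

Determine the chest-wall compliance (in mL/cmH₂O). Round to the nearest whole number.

1/Ccw = 1/Crs − 1/CL.
1/Ccw = 1/57.9 − 1/84 = 0.005366.
Ccw = 186.36 mL/cmH2O.

186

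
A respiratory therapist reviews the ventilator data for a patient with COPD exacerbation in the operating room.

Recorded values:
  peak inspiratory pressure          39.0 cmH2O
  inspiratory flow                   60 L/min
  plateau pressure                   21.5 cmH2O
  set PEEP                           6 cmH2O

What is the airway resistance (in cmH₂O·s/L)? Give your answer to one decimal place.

17.5

Flow: 60 L/min ÷ 60 = 1 L/s.
Raw = (PIP − Pplat) / flow = (39.0 − 21.5) / 1 = 17.5 / 1 = 17.5 cmH2O·s/L.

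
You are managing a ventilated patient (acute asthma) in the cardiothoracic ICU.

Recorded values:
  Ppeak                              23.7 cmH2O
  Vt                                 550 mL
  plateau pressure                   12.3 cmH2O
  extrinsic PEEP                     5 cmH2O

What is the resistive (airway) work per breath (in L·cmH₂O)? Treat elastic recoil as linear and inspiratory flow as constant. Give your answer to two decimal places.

With constant inspiratory flow the resistive pressure is constant at PIP − Pplat = 23.7 − 12.3 = 11.4 cmH2O, so resistive work = 11.4 × 0.550 = 6.27 L·cmH2O.

6.27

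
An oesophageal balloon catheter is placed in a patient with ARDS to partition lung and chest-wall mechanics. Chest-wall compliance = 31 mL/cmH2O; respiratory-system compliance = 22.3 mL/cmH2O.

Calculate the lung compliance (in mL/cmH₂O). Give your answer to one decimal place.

79.5

1/CL = 1/Crs − 1/Ccw.
1/CL = 1/22.3 − 1/31 = 0.01258.
CL = 79.491 mL/cmH2O.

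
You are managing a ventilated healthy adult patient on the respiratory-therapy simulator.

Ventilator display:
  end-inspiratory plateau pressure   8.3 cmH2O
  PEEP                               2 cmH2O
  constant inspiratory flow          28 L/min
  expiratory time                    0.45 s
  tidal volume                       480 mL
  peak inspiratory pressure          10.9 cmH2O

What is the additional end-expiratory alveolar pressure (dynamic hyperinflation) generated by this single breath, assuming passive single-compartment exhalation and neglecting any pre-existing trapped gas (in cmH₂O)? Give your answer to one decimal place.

Flow: 28 L/min ÷ 60 = 0.4667 L/s.
R = (PIP − Pplat)/V̇ = (10.9 − 8.3) / 0.4667 = 2.6/0.4667 = 5.571 cmH2O·s/L.
C = Vt/(Pplat − PEEP) = 480.0 / (8.3 − 2) = 480.0/6.3 = 76.19 mL/cmH2O.
τ = R × C = 5.571 × 0.07619 L/cmH2O = 0.4245 s.
Fraction remaining = e^(−Te/τ) = e^(−0.45/0.4245) = 0.3464; trapped volume = 480.0 × 0.3464 = 166.27 mL.
Additional alveolar pressure from trapping ≈ V_trapped / C = 166.27 / 76.19 = 2.182 cmH2O.

2.2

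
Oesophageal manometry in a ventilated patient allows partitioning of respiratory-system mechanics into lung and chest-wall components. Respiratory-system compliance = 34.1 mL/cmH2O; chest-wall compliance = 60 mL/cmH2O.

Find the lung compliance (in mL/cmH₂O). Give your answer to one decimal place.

79.0

1/CL = 1/Crs − 1/Ccw.
1/CL = 1/34.1 − 1/60 = 0.01266.
CL = 78.989 mL/cmH2O.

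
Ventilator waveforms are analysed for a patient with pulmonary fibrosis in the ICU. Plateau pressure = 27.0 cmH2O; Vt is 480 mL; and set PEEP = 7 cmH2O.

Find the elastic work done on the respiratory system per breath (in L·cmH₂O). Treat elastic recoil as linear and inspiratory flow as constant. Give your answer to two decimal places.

4.80

Elastic work ≈ ½ × (Pplat − PEEP) × Vt = 0.5 × (27.0 − 7) × 0.480 L = 0.5 × 20.0 × 0.480 = 4.8 L·cmH2O.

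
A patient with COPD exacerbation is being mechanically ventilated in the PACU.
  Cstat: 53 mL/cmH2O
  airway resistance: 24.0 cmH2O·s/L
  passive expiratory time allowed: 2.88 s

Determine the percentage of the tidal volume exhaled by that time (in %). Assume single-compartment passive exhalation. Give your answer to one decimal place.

τ = R × C = 24.0 × 53 mL/cmH2O = 24.0 × 0.053 L/cmH2O = 1.272 s.
Passive exhalation: V(t)/V₀ = e^(−t/τ) = e^(−2.88/1.272) = 0.1039.
Fraction exhaled = 1 − 0.1039 = 0.8961 → 89.61%.

89.6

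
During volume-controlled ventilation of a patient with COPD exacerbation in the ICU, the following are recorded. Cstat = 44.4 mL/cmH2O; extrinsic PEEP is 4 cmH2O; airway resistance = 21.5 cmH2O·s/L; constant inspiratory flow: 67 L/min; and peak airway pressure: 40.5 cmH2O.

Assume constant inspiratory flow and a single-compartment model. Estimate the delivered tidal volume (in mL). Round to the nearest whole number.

Flow: 67 L/min ÷ 60 = 1.1167 L/s.
Equation of motion (constant flow): PIP = Vt/C + R·V̇ + PEEP.
Vt/C = PIP − R·V̇ − PEEP = 40.5 − 24.009 − 4 = 12.491 cmH2O.
Vt = C × 12.491 = 44.4 × 12.491 = 554.6 mL.

555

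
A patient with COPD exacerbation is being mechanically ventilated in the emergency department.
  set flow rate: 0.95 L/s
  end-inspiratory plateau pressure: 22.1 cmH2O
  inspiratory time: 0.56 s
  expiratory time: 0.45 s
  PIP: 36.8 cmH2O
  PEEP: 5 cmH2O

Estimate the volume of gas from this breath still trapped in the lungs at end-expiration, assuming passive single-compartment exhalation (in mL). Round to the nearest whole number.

Vt = flow × Ti = 0.95 L/s × 0.56 s × 1000 mL/L = 532.0 mL.
R = (PIP − Pplat)/V̇ = (36.8 − 22.1) / 0.95 = 14.7/0.95 = 15.474 cmH2O·s/L.
C = Vt/(Pplat − PEEP) = 532.0 / (22.1 − 5) = 532.0/17.1 = 31.111 mL/cmH2O.
τ = R × C = 15.474 × 0.03111 L/cmH2O = 0.4814 s.
Fraction remaining = e^(−Te/τ) = e^(−0.45/0.4814) = 0.3927.
Trapped volume = 532.0 × 0.3927 = 208.92 mL.

209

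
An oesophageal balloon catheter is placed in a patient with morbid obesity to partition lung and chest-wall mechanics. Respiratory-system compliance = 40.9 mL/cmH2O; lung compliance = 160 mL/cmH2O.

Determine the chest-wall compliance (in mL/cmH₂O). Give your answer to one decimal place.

1/Ccw = 1/Crs − 1/CL.
1/Ccw = 1/40.9 − 1/160 = 0.0182.
Ccw = 54.945 mL/cmH2O.

54.9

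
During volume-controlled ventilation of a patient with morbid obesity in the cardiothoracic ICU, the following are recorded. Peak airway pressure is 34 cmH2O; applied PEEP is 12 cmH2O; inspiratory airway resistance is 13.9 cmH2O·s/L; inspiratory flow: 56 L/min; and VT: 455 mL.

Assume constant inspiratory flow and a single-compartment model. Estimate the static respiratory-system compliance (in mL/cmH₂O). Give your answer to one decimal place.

50.4

Flow: 56 L/min ÷ 60 = 0.9333 L/s.
Equation of motion (constant flow): PIP = Vt/C + R·V̇ + PEEP.
Vt/C = PIP − R·V̇ − PEEP = 34 − 13.9×0.9333 − 12 = 34 − 12.973 − 12 = 9.027 cmH2O.
C = Vt / 9.027 = 455 / 9.027 = 50.404 mL/cmH2O.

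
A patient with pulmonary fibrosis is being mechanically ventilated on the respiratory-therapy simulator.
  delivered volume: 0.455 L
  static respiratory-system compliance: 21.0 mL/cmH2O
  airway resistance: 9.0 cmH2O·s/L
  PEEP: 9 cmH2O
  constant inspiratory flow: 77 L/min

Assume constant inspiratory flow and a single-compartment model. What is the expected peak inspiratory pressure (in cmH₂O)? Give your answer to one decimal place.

Flow: 77 L/min ÷ 60 = 1.2833 L/s.
Equation of motion (constant flow): PIP = Vt/C + R·V̇ + PEEP.
PIP = 455/21.0 + 9.0×1.2833 + 9 = 21.667 + 11.55 + 9 = 42.217 cmH2O.

42.2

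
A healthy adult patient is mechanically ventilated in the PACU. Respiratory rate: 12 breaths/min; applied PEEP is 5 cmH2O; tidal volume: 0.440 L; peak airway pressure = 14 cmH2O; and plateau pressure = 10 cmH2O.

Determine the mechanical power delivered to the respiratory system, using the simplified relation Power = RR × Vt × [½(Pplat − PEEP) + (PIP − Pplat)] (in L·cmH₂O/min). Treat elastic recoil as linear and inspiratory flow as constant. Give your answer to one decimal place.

34.3

Per-breath work = Vt × [½(Pplat−PEEP) + (PIP−Pplat)] = 0.440 × [0.5×5.0 + 4.0] = 0.440 × 6.5 = 2.86 L·cmH2O.
Power = 12 × 2.86 = 34.32 L·cmH2O/min.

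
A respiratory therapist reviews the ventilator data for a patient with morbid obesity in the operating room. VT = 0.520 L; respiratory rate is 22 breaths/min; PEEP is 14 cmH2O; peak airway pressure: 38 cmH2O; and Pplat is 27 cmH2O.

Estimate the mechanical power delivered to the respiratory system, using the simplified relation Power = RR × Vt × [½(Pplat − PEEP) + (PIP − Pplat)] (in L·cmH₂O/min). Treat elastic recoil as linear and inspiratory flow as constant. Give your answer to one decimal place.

Per-breath work = Vt × [½(Pplat−PEEP) + (PIP−Pplat)] = 0.520 × [0.5×13.0 + 11.0] = 0.520 × 17.5 = 9.1 L·cmH2O.
Power = 22 × 9.1 = 200.2 L·cmH2O/min.

200.2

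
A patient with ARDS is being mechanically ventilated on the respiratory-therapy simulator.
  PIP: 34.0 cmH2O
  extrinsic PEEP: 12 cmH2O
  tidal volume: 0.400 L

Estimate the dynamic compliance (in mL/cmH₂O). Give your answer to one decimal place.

Dynamic compliance = Vt / (PIP − PEEP) = 400 / (34.0 − 12) = 400 / 22.0 = 18.182 mL/cmH2O.

18.2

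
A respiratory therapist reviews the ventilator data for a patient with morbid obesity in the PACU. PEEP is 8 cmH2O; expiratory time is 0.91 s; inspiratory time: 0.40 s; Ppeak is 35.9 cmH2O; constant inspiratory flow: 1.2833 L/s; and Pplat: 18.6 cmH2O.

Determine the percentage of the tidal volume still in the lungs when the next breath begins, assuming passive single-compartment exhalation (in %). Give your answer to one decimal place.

Vt = flow × Ti = 1.2833 L/s × 0.40 s × 1000 mL/L = 513.32 mL.
R = (PIP − Pplat)/V̇ = (35.9 − 18.6) / 1.2833 = 17.3/1.2833 = 13.481 cmH2O·s/L.
C = Vt/(Pplat − PEEP) = 513.32 / (18.6 − 8) = 513.32/10.6 = 48.426 mL/cmH2O.
τ = R × C = 13.481 × 0.04843 L/cmH2O = 0.6529 s.
Fraction remaining at end-expiration = e^(−Te/τ) = e^(−0.91/0.6529) = 0.2481 → 24.81%.

24.8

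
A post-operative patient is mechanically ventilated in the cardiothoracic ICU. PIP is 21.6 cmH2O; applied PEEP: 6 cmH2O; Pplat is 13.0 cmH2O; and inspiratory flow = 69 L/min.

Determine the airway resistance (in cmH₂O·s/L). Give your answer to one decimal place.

Flow: 69 L/min ÷ 60 = 1.15 L/s.
Raw = (PIP − Pplat) / flow = (21.6 − 13.0) / 1.15 = 8.6 / 1.15 = 7.478 cmH2O·s/L.

7.5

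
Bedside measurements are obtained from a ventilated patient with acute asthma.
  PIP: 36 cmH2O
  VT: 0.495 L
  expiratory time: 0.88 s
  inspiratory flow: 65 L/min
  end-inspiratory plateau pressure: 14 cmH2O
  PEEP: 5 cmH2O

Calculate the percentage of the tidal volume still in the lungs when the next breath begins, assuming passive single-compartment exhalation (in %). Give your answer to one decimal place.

45.5

Flow: 65 L/min ÷ 60 = 1.0833 L/s.
R = (PIP − Pplat)/V̇ = (36 − 14) / 1.0833 = 22.0/1.0833 = 20.308 cmH2O·s/L.
C = Vt/(Pplat − PEEP) = 495.0 / (14 − 5) = 495.0/9.0 = 55.0 mL/cmH2O.
τ = R × C = 20.308 × 0.055 L/cmH2O = 1.117 s.
Fraction remaining at end-expiration = e^(−Te/τ) = e^(−0.88/1.117) = 0.4548 → 45.48%.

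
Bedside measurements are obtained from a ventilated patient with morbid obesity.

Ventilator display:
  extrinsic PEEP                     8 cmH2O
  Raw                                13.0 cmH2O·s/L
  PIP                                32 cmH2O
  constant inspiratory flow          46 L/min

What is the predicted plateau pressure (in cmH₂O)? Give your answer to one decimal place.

Flow: 46 L/min ÷ 60 = 0.7667 L/s.
Pplat = PIP − Raw × flow = 32 − 13.0 × 0.7667 = 32 − 9.967 = 22.033 cmH2O.

22.0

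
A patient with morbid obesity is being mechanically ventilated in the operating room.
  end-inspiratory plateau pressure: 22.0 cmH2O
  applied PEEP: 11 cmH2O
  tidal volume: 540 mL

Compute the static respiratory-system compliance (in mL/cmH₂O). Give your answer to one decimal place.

Cstat = Vt / (Pplat − PEEP) = 540 / (22.0 − 11) = 540 / 11.0 = 49.091 mL/cmH2O.

49.1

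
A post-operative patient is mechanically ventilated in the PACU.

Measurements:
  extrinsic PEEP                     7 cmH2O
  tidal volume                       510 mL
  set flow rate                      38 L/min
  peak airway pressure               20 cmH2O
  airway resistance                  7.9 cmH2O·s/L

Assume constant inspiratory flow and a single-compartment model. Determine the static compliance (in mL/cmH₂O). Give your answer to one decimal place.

63.8

Flow: 38 L/min ÷ 60 = 0.6333 L/s.
Equation of motion (constant flow): PIP = Vt/C + R·V̇ + PEEP.
Vt/C = PIP − R·V̇ − PEEP = 20 − 7.9×0.6333 − 7 = 20 − 5.003 − 7 = 7.997 cmH2O.
C = Vt / 7.997 = 510 / 7.997 = 63.774 mL/cmH2O.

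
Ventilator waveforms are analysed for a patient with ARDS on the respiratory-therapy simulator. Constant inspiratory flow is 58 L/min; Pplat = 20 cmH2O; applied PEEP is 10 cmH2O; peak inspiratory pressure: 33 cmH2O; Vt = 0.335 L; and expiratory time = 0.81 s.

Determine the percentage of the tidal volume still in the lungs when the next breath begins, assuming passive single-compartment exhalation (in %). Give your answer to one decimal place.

16.6

Flow: 58 L/min ÷ 60 = 0.9667 L/s.
R = (PIP − Pplat)/V̇ = (33 − 20) / 0.9667 = 13.0/0.9667 = 13.448 cmH2O·s/L.
C = Vt/(Pplat − PEEP) = 335.0 / (20 − 10) = 335.0/10.0 = 33.5 mL/cmH2O.
τ = R × C = 13.448 × 0.0335 L/cmH2O = 0.4505 s.
Fraction remaining at end-expiration = e^(−Te/τ) = e^(−0.81/0.4505) = 0.1656 → 16.56%.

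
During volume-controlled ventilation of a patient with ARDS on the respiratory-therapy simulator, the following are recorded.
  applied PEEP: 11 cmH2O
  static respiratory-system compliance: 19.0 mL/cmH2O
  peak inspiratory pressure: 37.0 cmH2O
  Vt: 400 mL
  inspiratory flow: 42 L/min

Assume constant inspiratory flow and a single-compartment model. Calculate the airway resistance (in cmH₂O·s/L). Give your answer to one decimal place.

Flow: 42 L/min ÷ 60 = 0.7 L/s.
Equation of motion (constant flow): PIP = Vt/C + R·V̇ + PEEP.
R·V̇ = PIP − Vt/C − PEEP = 37.0 − 400/19.0 − 11 = 37.0 − 21.053 − 11 = 4.947 cmH2O.
R = 4.947 / 0.7 = 7.067 cmH2O·s/L.

7.1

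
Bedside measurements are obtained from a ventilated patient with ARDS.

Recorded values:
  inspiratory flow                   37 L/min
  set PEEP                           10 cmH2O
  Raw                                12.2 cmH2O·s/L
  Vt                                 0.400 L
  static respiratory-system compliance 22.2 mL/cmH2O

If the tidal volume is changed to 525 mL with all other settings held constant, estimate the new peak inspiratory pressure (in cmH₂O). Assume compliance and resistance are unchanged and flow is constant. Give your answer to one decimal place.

41.2

Flow: 37 L/min ÷ 60 = 0.6167 L/s.
PIP = Vt/C + R·V̇ + PEEP (constant-flow equation of motion).
Only the elastic term changes: ΔPIP = ΔVt / C = (525 − 400) / 22.2 = 5.631 cmH2O.
Original PIP = 400/22.2 + 12.2×0.6167 + 10 = 35.542 cmH2O; new PIP = 35.542 + (5.631) = 41.173 cmH2O.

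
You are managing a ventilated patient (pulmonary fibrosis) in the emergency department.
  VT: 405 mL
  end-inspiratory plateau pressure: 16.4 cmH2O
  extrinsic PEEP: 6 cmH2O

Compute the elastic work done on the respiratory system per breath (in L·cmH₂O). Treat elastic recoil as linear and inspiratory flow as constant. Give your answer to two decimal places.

Elastic work ≈ ½ × (Pplat − PEEP) × Vt = 0.5 × (16.4 − 6) × 0.405 L = 0.5 × 10.4 × 0.405 = 2.106 L·cmH2O.

2.11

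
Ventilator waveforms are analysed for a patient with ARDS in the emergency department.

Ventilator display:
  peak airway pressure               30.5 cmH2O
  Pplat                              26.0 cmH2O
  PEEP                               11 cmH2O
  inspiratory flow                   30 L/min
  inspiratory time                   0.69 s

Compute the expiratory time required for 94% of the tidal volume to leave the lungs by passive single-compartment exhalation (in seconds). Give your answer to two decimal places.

0.58

Flow: 30 L/min ÷ 60 = 0.5 L/s.
Vt = flow × Ti = 0.5 L/s × 0.69 s × 1000 mL/L = 345.0 mL.
R = (PIP − Pplat)/V̇ = (30.5 − 26.0) / 0.5 = 4.5/0.5 = 9.0 cmH2O·s/L.
C = Vt/(Pplat − PEEP) = 345.0 / (26.0 − 11) = 345.0/15.0 = 23.0 mL/cmH2O.
τ = R × C = 9.0 × 0.023 L/cmH2O = 0.207 s.
t = −τ·ln(1 − 0.94) = −0.207·ln(0.06) = 0.5824 s.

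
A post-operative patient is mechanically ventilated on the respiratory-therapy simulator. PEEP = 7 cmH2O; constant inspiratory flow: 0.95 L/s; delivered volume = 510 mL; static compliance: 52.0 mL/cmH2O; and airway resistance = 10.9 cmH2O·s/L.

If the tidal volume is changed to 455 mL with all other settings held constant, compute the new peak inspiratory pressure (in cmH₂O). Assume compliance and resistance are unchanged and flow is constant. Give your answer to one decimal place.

PIP = Vt/C + R·V̇ + PEEP (constant-flow equation of motion).
Only the elastic term changes: ΔPIP = ΔVt / C = (455 − 510) / 52.0 = -1.058 cmH2O.
Original PIP = 510/52.0 + 10.9×0.95 + 7 = 27.163 cmH2O; new PIP = 27.163 + (-1.058) = 26.105 cmH2O.

26.1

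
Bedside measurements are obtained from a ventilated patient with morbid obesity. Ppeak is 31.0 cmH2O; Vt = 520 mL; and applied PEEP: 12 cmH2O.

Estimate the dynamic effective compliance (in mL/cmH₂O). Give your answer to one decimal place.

27.4

Dynamic compliance = Vt / (PIP − PEEP) = 520 / (31.0 − 12) = 520 / 19.0 = 27.368 mL/cmH2O.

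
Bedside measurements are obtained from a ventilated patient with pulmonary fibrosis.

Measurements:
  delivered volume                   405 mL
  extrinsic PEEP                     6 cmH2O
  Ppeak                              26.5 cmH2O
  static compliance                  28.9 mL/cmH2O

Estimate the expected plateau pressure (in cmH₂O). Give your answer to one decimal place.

Pplat = PEEP + Vt / Cstat = 6 + 405 / 28.9 = 6 + 14.014 = 20.014 cmH2O.

20.0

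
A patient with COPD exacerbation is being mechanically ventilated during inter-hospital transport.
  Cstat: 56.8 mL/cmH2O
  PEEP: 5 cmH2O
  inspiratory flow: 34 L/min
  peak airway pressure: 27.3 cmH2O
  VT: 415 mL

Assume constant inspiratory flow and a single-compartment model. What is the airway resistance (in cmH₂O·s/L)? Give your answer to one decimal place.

Flow: 34 L/min ÷ 60 = 0.5667 L/s.
Equation of motion (constant flow): PIP = Vt/C + R·V̇ + PEEP.
R·V̇ = PIP − Vt/C − PEEP = 27.3 − 415/56.8 − 5 = 27.3 − 7.306 − 5 = 14.994 cmH2O.
R = 14.994 / 0.5667 = 26.458 cmH2O·s/L.

26.5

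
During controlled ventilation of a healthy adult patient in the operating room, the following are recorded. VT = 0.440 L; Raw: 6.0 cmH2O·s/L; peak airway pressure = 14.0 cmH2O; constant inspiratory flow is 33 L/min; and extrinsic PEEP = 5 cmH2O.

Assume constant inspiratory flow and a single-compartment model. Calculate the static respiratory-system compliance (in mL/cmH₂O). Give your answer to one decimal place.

77.2

Flow: 33 L/min ÷ 60 = 0.55 L/s.
Equation of motion (constant flow): PIP = Vt/C + R·V̇ + PEEP.
Vt/C = PIP − R·V̇ − PEEP = 14.0 − 6.0×0.55 − 5 = 14.0 − 3.3 − 5 = 5.7 cmH2O.
C = Vt / 5.7 = 440 / 5.7 = 77.193 mL/cmH2O.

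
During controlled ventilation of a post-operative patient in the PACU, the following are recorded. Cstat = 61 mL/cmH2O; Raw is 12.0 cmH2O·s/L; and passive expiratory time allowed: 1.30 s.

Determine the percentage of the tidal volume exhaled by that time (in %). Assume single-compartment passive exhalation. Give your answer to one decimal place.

τ = R × C = 12.0 × 61 mL/cmH2O = 12.0 × 0.061 L/cmH2O = 0.732 s.
Passive exhalation: V(t)/V₀ = e^(−t/τ) = e^(−1.30/0.732) = 0.1693.
Fraction exhaled = 1 − 0.1693 = 0.8307 → 83.07%.

83.1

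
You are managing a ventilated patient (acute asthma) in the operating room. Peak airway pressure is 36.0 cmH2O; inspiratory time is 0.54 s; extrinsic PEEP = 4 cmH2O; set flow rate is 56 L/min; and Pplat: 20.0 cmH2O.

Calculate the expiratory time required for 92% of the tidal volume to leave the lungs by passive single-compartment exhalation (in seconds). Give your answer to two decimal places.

Flow: 56 L/min ÷ 60 = 0.9333 L/s.
Vt = flow × Ti = 0.9333 L/s × 0.54 s × 1000 mL/L = 503.98 mL.
R = (PIP − Pplat)/V̇ = (36.0 − 20.0) / 0.9333 = 16.0/0.9333 = 17.143 cmH2O·s/L.
C = Vt/(Pplat − PEEP) = 503.98 / (20.0 − 4) = 503.98/16.0 = 31.499 mL/cmH2O.
τ = R × C = 17.143 × 0.0315 L/cmH2O = 0.54 s.
t = −τ·ln(1 − 0.92) = −0.54·ln(0.08) = 1.364 s.

1.36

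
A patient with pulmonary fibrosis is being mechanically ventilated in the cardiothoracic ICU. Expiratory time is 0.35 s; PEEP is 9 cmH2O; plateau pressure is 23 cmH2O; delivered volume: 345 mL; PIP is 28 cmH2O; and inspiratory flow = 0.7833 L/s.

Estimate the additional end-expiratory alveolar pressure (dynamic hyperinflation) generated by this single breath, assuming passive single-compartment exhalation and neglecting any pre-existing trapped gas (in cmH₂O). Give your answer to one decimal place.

1.5

R = (PIP − Pplat)/V̇ = (28 − 23) / 0.7833 = 5.0/0.7833 = 6.383 cmH2O·s/L.
C = Vt/(Pplat − PEEP) = 345.0 / (23 − 9) = 345.0/14.0 = 24.643 mL/cmH2O.
τ = R × C = 6.383 × 0.02464 L/cmH2O = 0.1573 s.
Fraction remaining = e^(−Te/τ) = e^(−0.35/0.1573) = 0.1081; trapped volume = 345.0 × 0.1081 = 37.295 mL.
Additional alveolar pressure from trapping ≈ V_trapped / C = 37.295 / 24.643 = 1.513 cmH2O.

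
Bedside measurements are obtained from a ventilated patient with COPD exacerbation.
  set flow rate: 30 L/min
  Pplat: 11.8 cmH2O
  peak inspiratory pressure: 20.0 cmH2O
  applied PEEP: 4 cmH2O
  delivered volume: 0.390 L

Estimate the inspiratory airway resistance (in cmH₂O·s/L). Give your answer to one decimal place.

Flow: 30 L/min ÷ 60 = 0.5 L/s.
Raw = (PIP − Pplat) / flow = (20.0 − 11.8) / 0.5 = 8.2 / 0.5 = 16.4 cmH2O·s/L.

16.4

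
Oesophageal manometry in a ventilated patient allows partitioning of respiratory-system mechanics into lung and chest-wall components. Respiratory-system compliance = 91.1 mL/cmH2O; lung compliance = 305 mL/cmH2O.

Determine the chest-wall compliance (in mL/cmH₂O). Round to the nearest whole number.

1/Ccw = 1/Crs − 1/CL.
1/Ccw = 1/91.1 − 1/305 = 0.007698.
Ccw = 129.9 mL/cmH2O.

130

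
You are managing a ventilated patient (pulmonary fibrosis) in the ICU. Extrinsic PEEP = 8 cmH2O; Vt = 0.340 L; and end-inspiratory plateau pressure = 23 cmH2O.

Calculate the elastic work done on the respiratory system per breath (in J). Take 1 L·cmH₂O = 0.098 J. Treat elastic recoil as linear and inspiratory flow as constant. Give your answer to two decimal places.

0.25

Elastic work ≈ ½ × (Pplat − PEEP) × Vt = 0.5 × (23 − 8) × 0.340 L = 0.5 × 15.0 × 0.340 = 2.55 L·cmH2O.
× 0.098 J/(L·cmH2O) → 0.2499 J.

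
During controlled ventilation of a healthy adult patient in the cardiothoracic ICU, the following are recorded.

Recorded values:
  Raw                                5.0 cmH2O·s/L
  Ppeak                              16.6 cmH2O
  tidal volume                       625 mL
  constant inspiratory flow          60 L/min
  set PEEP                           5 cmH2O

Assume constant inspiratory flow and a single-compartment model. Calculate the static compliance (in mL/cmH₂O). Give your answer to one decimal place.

Flow: 60 L/min ÷ 60 = 1 L/s.
Equation of motion (constant flow): PIP = Vt/C + R·V̇ + PEEP.
Vt/C = PIP − R·V̇ − PEEP = 16.6 − 5.0×1 − 5 = 16.6 − 5.0 − 5 = 6.6 cmH2O.
C = Vt / 6.6 = 625 / 6.6 = 94.697 mL/cmH2O.

94.7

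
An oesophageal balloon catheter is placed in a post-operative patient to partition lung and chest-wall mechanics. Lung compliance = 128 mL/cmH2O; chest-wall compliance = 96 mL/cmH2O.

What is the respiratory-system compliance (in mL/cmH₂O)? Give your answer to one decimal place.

Lung and chest wall are elastances in series: 1/Crs = 1/CL + 1/Ccw.
1/Crs = 1/128 + 1/96 = 0.01823.
Crs = 54.855 mL/cmH2O.

54.9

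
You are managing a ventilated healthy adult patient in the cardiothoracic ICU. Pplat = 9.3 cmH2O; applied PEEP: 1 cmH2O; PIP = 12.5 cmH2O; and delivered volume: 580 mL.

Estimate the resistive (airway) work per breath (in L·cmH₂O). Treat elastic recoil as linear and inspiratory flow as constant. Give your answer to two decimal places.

With constant inspiratory flow the resistive pressure is constant at PIP − Pplat = 12.5 − 9.3 = 3.2 cmH2O, so resistive work = 3.2 × 0.580 = 1.856 L·cmH2O.

1.86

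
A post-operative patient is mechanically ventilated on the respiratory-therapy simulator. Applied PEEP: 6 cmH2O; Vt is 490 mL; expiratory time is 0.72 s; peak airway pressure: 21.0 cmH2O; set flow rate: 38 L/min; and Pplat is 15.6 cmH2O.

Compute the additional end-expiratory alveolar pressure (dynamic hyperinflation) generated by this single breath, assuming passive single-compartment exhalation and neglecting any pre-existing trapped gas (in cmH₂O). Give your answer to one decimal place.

1.8

Flow: 38 L/min ÷ 60 = 0.6333 L/s.
R = (PIP − Pplat)/V̇ = (21.0 − 15.6) / 0.6333 = 5.4/0.6333 = 8.527 cmH2O·s/L.
C = Vt/(Pplat − PEEP) = 490.0 / (15.6 − 6) = 490.0/9.6 = 51.042 mL/cmH2O.
τ = R × C = 8.527 × 0.05104 L/cmH2O = 0.4352 s.
Fraction remaining = e^(−Te/τ) = e^(−0.72/0.4352) = 0.1912; trapped volume = 490.0 × 0.1912 = 93.688 mL.
Additional alveolar pressure from trapping ≈ V_trapped / C = 93.688 / 51.042 = 1.836 cmH2O.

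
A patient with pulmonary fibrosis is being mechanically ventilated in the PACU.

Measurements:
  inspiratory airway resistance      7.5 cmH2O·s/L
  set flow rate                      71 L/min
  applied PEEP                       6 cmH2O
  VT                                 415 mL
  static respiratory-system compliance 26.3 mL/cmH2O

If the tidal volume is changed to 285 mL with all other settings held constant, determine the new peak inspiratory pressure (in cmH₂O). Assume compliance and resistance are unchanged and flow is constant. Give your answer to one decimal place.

Flow: 71 L/min ÷ 60 = 1.1833 L/s.
PIP = Vt/C + R·V̇ + PEEP (constant-flow equation of motion).
Only the elastic term changes: ΔPIP = ΔVt / C = (285 − 415) / 26.3 = -4.943 cmH2O.
Original PIP = 415/26.3 + 7.5×1.1833 + 6 = 30.654 cmH2O; new PIP = 30.654 + (-4.943) = 25.711 cmH2O.

25.7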